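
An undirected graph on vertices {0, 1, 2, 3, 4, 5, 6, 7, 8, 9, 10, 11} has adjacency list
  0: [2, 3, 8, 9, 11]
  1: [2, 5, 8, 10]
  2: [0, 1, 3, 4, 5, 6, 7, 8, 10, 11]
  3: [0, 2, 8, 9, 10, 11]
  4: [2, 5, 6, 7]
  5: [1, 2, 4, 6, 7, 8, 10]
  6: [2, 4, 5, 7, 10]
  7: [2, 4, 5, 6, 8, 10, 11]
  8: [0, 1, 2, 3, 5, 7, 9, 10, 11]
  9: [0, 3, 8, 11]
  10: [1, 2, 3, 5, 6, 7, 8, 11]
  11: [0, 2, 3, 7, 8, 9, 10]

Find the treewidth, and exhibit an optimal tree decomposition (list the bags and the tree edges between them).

Each bag holds 5 vertices, so the decomposition has width 4, which upper-bounds the treewidth. For the lower bound, the 5 vertices {0, 3, 8, 9, 11} are pairwise adjacent, and any tree decomposition puts a clique entirely inside one bag — forcing width ≥ 4. Therefore the treewidth is 4.

Treewidth 4.
One such decomposition:
Bags: B1 = {2, 7, 8, 10, 11}  B2 = {2, 5, 7, 8, 10}  B3 = {2, 5, 6, 7, 10}  B4 = {2, 4, 5, 6, 7}  B5 = {2, 3, 8, 10, 11}  B6 = {1, 2, 5, 8, 10}  B7 = {0, 2, 3, 8, 11}  B8 = {0, 3, 8, 9, 11}
Tree: B1–B2, B2–B3, B3–B4, B1–B5, B2–B6, B5–B7, B7–B8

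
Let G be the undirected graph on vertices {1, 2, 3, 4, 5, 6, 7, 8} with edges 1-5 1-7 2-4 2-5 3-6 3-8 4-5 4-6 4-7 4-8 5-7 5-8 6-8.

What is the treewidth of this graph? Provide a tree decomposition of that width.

The largest bag has 3 vertices, giving width 2; this decomposition certifies tw(G) ≤ 2. Conversely, {1, 5, 7} is a clique of size 3, and the vertices of any clique must share a bag in every tree decomposition; so some bag has ≥ 3 vertices and tw(G) ≥ 2. Therefore the treewidth is 2.

Treewidth 2.
One such decomposition:
Bags: B1 = {3, 6, 8}  B2 = {4, 6, 8}  B3 = {4, 5, 8}  B4 = {4, 5, 7}  B5 = {2, 4, 5}  B6 = {1, 5, 7}
Tree: B1–B2, B2–B3, B3–B4, B3–B5, B4–B6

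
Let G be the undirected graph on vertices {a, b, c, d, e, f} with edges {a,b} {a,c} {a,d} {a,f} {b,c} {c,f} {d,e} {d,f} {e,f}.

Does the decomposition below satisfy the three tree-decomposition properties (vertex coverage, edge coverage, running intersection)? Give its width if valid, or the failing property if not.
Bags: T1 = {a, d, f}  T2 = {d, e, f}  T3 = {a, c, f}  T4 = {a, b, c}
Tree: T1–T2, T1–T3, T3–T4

Checking the three conditions: (i) the bags cover all of {a, b, c, d, e, f}; (ii) for each edge, some bag contains both endpoints; (iii) the bags containing any fixed vertex form a subtree. All hold, so the decomposition is valid with width 3 − 1 = 2.

Yes; width 2.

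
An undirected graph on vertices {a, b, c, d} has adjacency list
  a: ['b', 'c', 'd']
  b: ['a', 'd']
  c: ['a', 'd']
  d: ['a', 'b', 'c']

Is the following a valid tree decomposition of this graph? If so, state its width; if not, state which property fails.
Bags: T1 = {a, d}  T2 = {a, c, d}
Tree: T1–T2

A tree decomposition must satisfy three properties: every vertex lies in some bag; for every edge, both endpoints lie together in some bag; and for every vertex, the bags containing it form a connected subtree. Here vertex b appears in no bag, so the decomposition is invalid.

No — vertex b appears in no bag.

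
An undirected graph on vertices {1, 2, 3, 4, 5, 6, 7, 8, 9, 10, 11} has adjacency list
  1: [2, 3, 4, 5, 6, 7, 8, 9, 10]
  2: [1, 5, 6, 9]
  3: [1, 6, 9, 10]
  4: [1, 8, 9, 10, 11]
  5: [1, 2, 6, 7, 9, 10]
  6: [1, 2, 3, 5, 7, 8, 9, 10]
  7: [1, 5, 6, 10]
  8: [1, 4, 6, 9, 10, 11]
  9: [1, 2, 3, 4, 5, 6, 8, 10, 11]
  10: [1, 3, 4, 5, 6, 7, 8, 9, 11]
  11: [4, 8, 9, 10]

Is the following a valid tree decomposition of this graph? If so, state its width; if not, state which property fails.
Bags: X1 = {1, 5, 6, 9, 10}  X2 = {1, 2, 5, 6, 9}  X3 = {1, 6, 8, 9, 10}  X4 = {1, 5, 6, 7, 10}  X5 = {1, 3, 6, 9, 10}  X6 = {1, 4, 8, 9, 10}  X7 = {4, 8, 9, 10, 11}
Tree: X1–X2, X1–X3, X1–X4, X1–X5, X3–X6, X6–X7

Vertex coverage: the bags together contain {1, 2, 3, 4, 5, 6, 7, 8, 9, 10, 11}, the full vertex set. Edge coverage: each edge of G has both endpoints in at least one bag. Running intersection: for every vertex, the bags containing it form a connected subtree. All three properties hold, so this is a valid tree decomposition of width max|bag| − 1 = 4, and hence tw(G) ≤ 4.

Yes; width 4.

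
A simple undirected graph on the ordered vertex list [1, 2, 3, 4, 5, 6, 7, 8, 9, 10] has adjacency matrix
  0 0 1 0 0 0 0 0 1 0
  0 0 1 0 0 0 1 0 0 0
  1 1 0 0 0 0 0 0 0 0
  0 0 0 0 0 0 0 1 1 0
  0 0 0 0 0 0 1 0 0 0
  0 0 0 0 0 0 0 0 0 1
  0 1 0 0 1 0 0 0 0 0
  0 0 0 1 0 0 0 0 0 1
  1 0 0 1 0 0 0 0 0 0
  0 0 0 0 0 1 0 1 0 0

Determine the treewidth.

1

A width-1 tree decomposition is:
Bags: B1 = {6, 10}  B2 = {8, 10}  B3 = {4, 8}  B4 = {4, 9}  B5 = {1, 9}  B6 = {1, 3}  B7 = {2, 3}  B8 = {2, 7}  B9 = {5, 7}
Tree: B1–B2, B2–B3, B3–B4, B4–B5, B5–B6, B6–B7, B7–B8, B8–B9
Every bag has size at most 2, so the width is 2 − 1 = 1 and tw(G) ≤ 1. Any graph with an edge has treewidth ≥ 1, and G has the edge 6–10. The upper and lower bounds meet at 1, so that is the treewidth.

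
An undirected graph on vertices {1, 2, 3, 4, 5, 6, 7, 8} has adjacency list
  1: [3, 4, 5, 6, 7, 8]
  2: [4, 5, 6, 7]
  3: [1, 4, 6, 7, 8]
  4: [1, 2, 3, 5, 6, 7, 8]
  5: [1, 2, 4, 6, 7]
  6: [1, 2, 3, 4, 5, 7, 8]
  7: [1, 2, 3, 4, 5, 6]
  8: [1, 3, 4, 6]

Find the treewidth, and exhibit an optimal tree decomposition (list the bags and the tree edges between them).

Treewidth 4.
One such decomposition:
Bags: B1 = {1, 4, 5, 6, 7}  B2 = {1, 3, 4, 6, 7}  B3 = {1, 3, 4, 6, 8}  B4 = {2, 4, 5, 6, 7}
Tree: B1–B2, B2–B3, B1–B4

Every bag has size at most 5, so the width is 5 − 1 = 4 and tw(G) ≤ 4. On the other hand G contains the 5-clique {1, 3, 4, 6, 8}. A clique must lie in a single bag of any decomposition, so no decomposition can have width below 4. Combining the bounds, tw(G) = 4.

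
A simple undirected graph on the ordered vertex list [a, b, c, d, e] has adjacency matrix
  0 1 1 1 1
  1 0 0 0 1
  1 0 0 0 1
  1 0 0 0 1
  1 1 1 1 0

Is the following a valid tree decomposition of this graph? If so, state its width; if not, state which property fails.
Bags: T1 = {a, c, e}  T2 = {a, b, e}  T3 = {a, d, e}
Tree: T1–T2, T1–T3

Checking the three conditions: (i) the bags cover all of {a, b, c, d, e}; (ii) for each edge, some bag contains both endpoints; (iii) the bags containing any fixed vertex form a subtree. All hold, so the decomposition is valid with width 3 − 1 = 2.

Yes; width 2.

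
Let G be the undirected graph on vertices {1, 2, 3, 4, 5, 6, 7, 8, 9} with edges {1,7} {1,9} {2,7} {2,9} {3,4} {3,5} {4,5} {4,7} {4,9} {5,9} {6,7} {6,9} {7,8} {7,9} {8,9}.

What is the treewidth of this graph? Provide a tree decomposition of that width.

The largest bag has 3 vertices, giving width 2; this decomposition certifies tw(G) ≤ 2. On the other hand G contains the 3-clique {4, 5, 9}. A clique must lie in a single bag of any decomposition, so no decomposition can have width below 2. Therefore the treewidth is 2.

Treewidth 2.
One optimal decomposition is:
Bags: B1 = {4, 7, 9}  B2 = {2, 7, 9}  B3 = {6, 7, 9}  B4 = {4, 5, 9}  B5 = {1, 7, 9}  B6 = {3, 4, 5}  B7 = {7, 8, 9}
Tree: B1–B2, B1–B3, B1–B4, B1–B5, B4–B6, B3–B7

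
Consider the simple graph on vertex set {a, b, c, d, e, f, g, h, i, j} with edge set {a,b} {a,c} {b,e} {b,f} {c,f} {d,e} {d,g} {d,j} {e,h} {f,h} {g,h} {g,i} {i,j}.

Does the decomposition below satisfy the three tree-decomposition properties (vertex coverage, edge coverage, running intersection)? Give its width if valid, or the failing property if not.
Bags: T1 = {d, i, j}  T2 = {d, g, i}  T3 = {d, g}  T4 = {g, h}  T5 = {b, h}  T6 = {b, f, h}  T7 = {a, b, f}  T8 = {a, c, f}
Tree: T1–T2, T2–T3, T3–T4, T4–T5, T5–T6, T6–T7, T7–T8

A tree decomposition must satisfy three properties: every vertex lies in some bag; for every edge, both endpoints lie together in some bag; and for every vertex, the bags containing it form a connected subtree. Here vertex e appears in no bag, so the decomposition is invalid.

No — vertex e appears in no bag.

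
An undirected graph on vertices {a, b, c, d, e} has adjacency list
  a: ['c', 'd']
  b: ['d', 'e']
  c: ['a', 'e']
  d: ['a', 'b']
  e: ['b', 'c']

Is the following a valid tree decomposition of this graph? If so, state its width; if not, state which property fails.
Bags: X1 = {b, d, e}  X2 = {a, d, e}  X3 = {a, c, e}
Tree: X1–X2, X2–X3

Checking the three conditions: (i) the bags cover all of {a, b, c, d, e}; (ii) for each edge, some bag contains both endpoints; (iii) the bags containing any fixed vertex form a subtree. All hold, so the decomposition is valid with width 3 − 1 = 2.

Yes; width 2.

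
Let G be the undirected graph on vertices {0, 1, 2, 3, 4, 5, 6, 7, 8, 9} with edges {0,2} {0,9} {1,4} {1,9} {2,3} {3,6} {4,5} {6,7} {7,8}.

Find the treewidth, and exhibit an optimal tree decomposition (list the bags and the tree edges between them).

Every bag has size at most 2, so the width is 2 − 1 = 1 and tw(G) ≤ 1. Any graph with an edge has treewidth ≥ 1, and G has the edge 5–4. Therefore the treewidth is 1.

Treewidth 1.
Bags: B1 = {4, 5}  B2 = {1, 4}  B3 = {1, 9}  B4 = {0, 9}  B5 = {0, 2}  B6 = {2, 3}  B7 = {3, 6}  B8 = {6, 7}  B9 = {7, 8}
Tree: B1–B2, B2–B3, B3–B4, B4–B5, B5–B6, B6–B7, B7–B8, B8–B9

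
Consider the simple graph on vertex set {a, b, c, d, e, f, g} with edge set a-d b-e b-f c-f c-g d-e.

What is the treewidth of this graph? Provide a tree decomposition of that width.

Each bag holds 2 vertices, so the decomposition has width 1, which upper-bounds the treewidth. Since G has at least one edge (e.g. g–c), it is not an edgeless graph, so tw(G) ≥ 1. Combining the bounds, tw(G) = 1.

Treewidth 1.
Bags: B1 = {c, g}  B2 = {c, f}  B3 = {b, f}  B4 = {b, e}  B5 = {d, e}  B6 = {a, d}
Tree: B1–B2, B2–B3, B3–B4, B4–B5, B5–B6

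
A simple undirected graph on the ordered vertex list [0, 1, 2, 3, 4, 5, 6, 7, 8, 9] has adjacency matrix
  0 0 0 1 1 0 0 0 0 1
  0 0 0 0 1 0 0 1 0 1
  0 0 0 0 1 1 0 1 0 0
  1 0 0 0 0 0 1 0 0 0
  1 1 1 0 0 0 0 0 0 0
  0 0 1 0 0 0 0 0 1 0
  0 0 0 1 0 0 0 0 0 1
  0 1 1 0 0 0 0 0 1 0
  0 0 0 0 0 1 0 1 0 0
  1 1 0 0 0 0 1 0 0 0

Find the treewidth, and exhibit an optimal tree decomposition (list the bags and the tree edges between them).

Treewidth 2.
One such decomposition:
Bags: B1 = {2, 5, 8}  B2 = {2, 7, 8}  B3 = {2, 4, 7}  B4 = {1, 4, 7}  B5 = {0, 1, 4}  B6 = {0, 1, 9}  B7 = {0, 3, 9}  B8 = {3, 6, 9}
Tree: B1–B2, B2–B3, B3–B4, B4–B5, B5–B6, B6–B7, B7–B8

Every bag has size at most 3, so the width is 3 − 1 = 2 and tw(G) ≤ 2. For the lower bound, G contains the cycle 5–8–7–2–5, so G is not a forest; only forests have treewidth ≤ 1, hence tw(G) ≥ 2. Hence tw(G) = 2 exactly.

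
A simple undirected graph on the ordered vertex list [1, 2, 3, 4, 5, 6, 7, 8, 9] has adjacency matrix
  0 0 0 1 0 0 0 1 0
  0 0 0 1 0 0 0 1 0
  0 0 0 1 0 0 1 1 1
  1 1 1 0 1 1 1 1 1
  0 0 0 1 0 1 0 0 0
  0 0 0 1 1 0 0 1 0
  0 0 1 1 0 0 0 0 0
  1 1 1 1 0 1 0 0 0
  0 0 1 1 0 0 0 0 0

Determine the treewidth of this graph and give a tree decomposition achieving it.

Each bag holds 3 vertices, so the decomposition has width 2, which upper-bounds the treewidth. Conversely, {1, 4, 8} is a clique of size 3, and the vertices of any clique must share a bag in every tree decomposition; so some bag has ≥ 3 vertices and tw(G) ≥ 2. Hence tw(G) = 2 exactly.

Treewidth 2.
Bags: B1 = {1, 4, 8}  B2 = {3, 4, 8}  B3 = {4, 6, 8}  B4 = {3, 4, 7}  B5 = {3, 4, 9}  B6 = {2, 4, 8}  B7 = {4, 5, 6}
Tree: B1–B2, B1–B3, B2–B4, B2–B5, B2–B6, B3–B7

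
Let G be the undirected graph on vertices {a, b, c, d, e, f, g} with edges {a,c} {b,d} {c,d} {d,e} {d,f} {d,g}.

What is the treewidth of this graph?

A width-1 tree decomposition is:
Bags: B1 = {c, d}  B2 = {b, d}  B3 = {a, c}  B4 = {d, e}  B5 = {d, f}  B6 = {d, g}
Tree: B1–B2, B1–B3, B2–B4, B4–B5, B2–B6
The largest bag has 2 vertices, giving width 1; this decomposition certifies tw(G) ≤ 1. G has an edge, so its treewidth is at least 1. The upper and lower bounds meet at 1, so that is the treewidth.

1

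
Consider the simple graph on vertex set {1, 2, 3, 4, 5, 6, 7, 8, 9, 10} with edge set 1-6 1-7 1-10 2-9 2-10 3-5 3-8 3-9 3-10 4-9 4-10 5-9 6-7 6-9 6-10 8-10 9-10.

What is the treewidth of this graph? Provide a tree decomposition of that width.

The largest bag has 3 vertices, giving width 2; this decomposition certifies tw(G) ≤ 2. For the lower bound, the 3 vertices {3, 8, 10} are pairwise adjacent, and any tree decomposition puts a clique entirely inside one bag — forcing width ≥ 2. Therefore the treewidth is 2.

Treewidth 2.
Bags: B1 = {6, 9, 10}  B2 = {3, 9, 10}  B3 = {4, 9, 10}  B4 = {2, 9, 10}  B5 = {1, 6, 10}  B6 = {3, 5, 9}  B7 = {1, 6, 7}  B8 = {3, 8, 10}
Tree: B1–B2, B2–B3, B1–B4, B1–B5, B2–B6, B5–B7, B2–B8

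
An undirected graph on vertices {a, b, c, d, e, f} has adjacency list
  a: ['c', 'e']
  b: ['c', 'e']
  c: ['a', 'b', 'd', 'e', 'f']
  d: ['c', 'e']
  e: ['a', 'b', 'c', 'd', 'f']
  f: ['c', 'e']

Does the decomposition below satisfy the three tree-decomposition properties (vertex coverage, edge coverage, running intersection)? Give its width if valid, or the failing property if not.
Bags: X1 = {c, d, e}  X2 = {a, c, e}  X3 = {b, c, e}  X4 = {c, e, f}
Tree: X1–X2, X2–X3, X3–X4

Yes; width 2.

Checking the three conditions: (i) the bags cover all of {a, b, c, d, e, f}; (ii) for each edge, some bag contains both endpoints; (iii) the bags containing any fixed vertex form a subtree. All hold, so the decomposition is valid with width 3 − 1 = 2.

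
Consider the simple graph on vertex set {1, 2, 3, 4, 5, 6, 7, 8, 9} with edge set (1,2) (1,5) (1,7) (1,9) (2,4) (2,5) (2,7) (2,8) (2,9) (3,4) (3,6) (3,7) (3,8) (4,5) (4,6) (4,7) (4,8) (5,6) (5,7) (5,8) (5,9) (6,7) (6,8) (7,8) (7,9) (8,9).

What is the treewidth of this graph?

4

A width-4 tree decomposition is:
Bags: B1 = {2, 5, 7, 8, 9}  B2 = {2, 4, 5, 7, 8}  B3 = {1, 2, 5, 7, 9}  B4 = {4, 5, 6, 7, 8}  B5 = {3, 4, 6, 7, 8}
Tree: B1–B2, B1–B3, B2–B4, B4–B5
Each bag holds 5 vertices, so the decomposition has width 4, which upper-bounds the treewidth. Conversely, {3, 4, 6, 7, 8} is a clique of size 5, and the vertices of any clique must share a bag in every tree decomposition; so some bag has ≥ 5 vertices and tw(G) ≥ 4. Therefore the treewidth is 4.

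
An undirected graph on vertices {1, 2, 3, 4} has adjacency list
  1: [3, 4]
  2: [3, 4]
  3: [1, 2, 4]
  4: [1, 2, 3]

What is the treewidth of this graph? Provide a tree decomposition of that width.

Treewidth 2.
One such decomposition:
Bags: B1 = {2, 3, 4}  B2 = {1, 3, 4}
Tree: B1–B2

Each bag holds 3 vertices, so the decomposition has width 2, which upper-bounds the treewidth. For the lower bound, the 3 vertices {1, 3, 4} are pairwise adjacent, and any tree decomposition puts a clique entirely inside one bag — forcing width ≥ 2. Therefore the treewidth is 2.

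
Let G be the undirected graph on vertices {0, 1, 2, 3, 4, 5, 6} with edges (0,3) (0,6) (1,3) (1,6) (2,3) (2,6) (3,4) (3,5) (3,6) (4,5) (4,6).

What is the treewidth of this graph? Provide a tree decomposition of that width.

Treewidth 2.
One such decomposition:
Bags: B1 = {1, 3, 6}  B2 = {3, 4, 6}  B3 = {0, 3, 6}  B4 = {2, 3, 6}  B5 = {3, 4, 5}
Tree: B1–B2, B1–B3, B1–B4, B2–B5

Every bag has size at most 3, so the width is 3 − 1 = 2 and tw(G) ≤ 2. Conversely, {3, 4, 5} is a clique of size 3, and the vertices of any clique must share a bag in every tree decomposition; so some bag has ≥ 3 vertices and tw(G) ≥ 2. The upper and lower bounds meet at 2, so that is the treewidth.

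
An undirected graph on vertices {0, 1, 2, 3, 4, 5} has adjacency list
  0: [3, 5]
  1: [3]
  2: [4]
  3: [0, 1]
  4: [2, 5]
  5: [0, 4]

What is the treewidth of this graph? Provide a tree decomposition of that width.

Treewidth 1.
One such decomposition:
Bags: B1 = {1, 3}  B2 = {0, 3}  B3 = {0, 5}  B4 = {4, 5}  B5 = {2, 4}
Tree: B1–B2, B2–B3, B3–B4, B4–B5

Each bag holds 2 vertices, so the decomposition has width 1, which upper-bounds the treewidth. Any graph with an edge has treewidth ≥ 1, and G has the edge 1–3. Therefore the treewidth is 1.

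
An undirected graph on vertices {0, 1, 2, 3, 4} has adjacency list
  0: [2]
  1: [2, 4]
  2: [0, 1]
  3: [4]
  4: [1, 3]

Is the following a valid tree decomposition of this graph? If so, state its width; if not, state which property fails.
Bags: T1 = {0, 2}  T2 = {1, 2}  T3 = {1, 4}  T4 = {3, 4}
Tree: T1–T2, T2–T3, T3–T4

Every vertex of G appears in some bag (union = {0, 1, 2, 3, 4}); every edge is covered by a bag; and for each vertex v the set of bags containing v is connected in the bag tree. The decomposition is therefore valid. The largest bag has 2 vertices, so the width is 1.

Yes; width 1.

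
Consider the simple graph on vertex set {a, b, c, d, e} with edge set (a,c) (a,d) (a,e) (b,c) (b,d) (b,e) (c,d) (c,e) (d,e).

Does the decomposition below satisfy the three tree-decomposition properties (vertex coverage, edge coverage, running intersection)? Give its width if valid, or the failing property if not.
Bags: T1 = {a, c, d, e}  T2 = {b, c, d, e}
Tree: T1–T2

Yes; width 3.

Every vertex of G appears in some bag (union = {a, b, c, d, e}); every edge is covered by a bag; and for each vertex v the set of bags containing v is connected in the bag tree. The decomposition is therefore valid. The largest bag has 4 vertices, so the width is 3.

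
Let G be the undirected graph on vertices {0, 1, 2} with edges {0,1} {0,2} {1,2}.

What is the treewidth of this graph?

A width-2 tree decomposition is:
Bags: B1 = {0, 1, 2}
Tree: (single bag)
With just one bag of size 3, the width is 3 − 1 = 2, so tw(G) ≤ 2. On the other hand G contains the 3-clique {0, 1, 2}. A clique must lie in a single bag of any decomposition, so no decomposition can have width below 2. Hence tw(G) = 2 exactly.

2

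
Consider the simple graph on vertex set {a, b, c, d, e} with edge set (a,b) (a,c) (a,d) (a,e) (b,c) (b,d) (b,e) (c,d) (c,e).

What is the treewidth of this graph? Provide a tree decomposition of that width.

Treewidth 3.
One such decomposition:
Bags: B1 = {a, b, c, e}  B2 = {a, b, c, d}
Tree: B1–B2

The largest bag has 4 vertices, giving width 3; this decomposition certifies tw(G) ≤ 3. For the lower bound, the 4 vertices {a, b, c, d} are pairwise adjacent, and any tree decomposition puts a clique entirely inside one bag — forcing width ≥ 3. Combining the bounds, tw(G) = 3.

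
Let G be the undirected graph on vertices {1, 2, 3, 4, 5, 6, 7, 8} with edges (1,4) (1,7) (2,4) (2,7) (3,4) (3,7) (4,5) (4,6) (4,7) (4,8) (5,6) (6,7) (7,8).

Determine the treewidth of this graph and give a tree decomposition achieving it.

The largest bag has 3 vertices, giving width 2; this decomposition certifies tw(G) ≤ 2. On the other hand G contains the 3-clique {4, 5, 6}. A clique must lie in a single bag of any decomposition, so no decomposition can have width below 2. Hence tw(G) = 2 exactly.

Treewidth 2.
One such decomposition:
Bags: B1 = {2, 4, 7}  B2 = {4, 6, 7}  B3 = {4, 7, 8}  B4 = {3, 4, 7}  B5 = {4, 5, 6}  B6 = {1, 4, 7}
Tree: B1–B2, B1–B3, B2–B4, B2–B5, B3–B6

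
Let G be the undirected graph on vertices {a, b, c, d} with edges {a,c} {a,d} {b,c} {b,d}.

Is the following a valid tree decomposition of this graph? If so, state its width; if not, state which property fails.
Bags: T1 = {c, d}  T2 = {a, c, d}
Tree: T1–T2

No — vertex b appears in no bag.

A tree decomposition must satisfy three properties: every vertex lies in some bag; for every edge, both endpoints lie together in some bag; and for every vertex, the bags containing it form a connected subtree. Here vertex b appears in no bag, so the decomposition is invalid.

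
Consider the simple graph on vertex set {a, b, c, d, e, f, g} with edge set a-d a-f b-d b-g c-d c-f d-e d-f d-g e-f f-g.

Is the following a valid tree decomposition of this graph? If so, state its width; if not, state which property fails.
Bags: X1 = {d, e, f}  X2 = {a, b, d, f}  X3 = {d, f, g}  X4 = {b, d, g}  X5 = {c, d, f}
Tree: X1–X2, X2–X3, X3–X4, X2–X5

A tree decomposition must satisfy three properties: every vertex lies in some bag; for every edge, both endpoints lie together in some bag; and for every vertex, the bags containing it form a connected subtree. Here bags containing vertex b are not connected in the tree, so the decomposition is invalid.

No — bags containing vertex b are not connected in the tree.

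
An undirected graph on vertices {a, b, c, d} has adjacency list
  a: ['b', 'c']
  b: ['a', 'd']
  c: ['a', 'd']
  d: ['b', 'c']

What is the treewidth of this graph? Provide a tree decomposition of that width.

Treewidth 2.
One such decomposition:
Bags: B1 = {a, b, c}  B2 = {b, c, d}
Tree: B1–B2

Each bag holds 3 vertices, so the decomposition has width 2, which upper-bounds the treewidth. Since b–a–c–d–b is a cycle in G, G is not acyclic. Forests are exactly the graphs of treewidth ≤ 1, so tw(G) ≥ 2. The upper and lower bounds meet at 2, so that is the treewidth.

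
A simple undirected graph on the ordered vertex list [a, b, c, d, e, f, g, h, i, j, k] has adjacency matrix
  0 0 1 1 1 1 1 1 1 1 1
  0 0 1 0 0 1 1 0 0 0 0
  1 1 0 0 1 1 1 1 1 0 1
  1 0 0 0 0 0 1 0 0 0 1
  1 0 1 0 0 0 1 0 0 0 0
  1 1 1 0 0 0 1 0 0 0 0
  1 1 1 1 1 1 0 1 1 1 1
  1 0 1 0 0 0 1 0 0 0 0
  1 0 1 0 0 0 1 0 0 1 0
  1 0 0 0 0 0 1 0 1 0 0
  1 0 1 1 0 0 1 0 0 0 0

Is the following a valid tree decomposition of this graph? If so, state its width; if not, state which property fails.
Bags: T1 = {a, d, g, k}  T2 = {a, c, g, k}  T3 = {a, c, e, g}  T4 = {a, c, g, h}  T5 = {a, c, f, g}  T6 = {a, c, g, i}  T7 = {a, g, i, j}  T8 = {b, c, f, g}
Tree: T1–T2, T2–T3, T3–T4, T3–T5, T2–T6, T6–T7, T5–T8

Yes; width 3.

Checking the three conditions: (i) the bags cover all of {a, b, c, d, e, f, g, h, i, j, k}; (ii) for each edge, some bag contains both endpoints; (iii) the bags containing any fixed vertex form a subtree. All hold, so the decomposition is valid with width 4 − 1 = 3.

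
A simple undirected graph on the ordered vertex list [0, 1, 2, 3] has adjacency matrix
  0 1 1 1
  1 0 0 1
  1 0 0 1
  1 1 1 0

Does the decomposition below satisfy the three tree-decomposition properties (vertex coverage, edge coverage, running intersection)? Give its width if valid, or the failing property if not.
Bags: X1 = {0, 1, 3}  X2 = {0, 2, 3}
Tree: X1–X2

Yes; width 2.

Every vertex of G appears in some bag (union = {0, 1, 2, 3}); every edge is covered by a bag; and for each vertex v the set of bags containing v is connected in the bag tree. The decomposition is therefore valid. The largest bag has 3 vertices, so the width is 2.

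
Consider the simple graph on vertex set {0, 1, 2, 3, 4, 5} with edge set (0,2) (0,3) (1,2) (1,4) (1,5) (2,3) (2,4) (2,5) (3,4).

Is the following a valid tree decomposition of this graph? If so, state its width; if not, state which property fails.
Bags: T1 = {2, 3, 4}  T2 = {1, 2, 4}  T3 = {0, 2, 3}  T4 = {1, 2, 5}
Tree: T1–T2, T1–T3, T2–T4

Every vertex of G appears in some bag (union = {0, 1, 2, 3, 4, 5}); every edge is covered by a bag; and for each vertex v the set of bags containing v is connected in the bag tree. The decomposition is therefore valid. The largest bag has 3 vertices, so the width is 2.

Yes; width 2.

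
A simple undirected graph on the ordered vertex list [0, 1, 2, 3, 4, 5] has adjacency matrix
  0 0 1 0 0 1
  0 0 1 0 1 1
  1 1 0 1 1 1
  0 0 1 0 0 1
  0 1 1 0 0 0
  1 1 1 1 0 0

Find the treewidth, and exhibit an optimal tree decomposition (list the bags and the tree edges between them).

Treewidth 2.
One optimal decomposition is:
Bags: B1 = {1, 2, 5}  B2 = {1, 2, 4}  B3 = {2, 3, 5}  B4 = {0, 2, 5}
Tree: B1–B2, B1–B3, B3–B4

Every bag has size at most 3, so the width is 3 − 1 = 2 and tw(G) ≤ 2. Conversely, {1, 2, 4} is a clique of size 3, and the vertices of any clique must share a bag in every tree decomposition; so some bag has ≥ 3 vertices and tw(G) ≥ 2. Combining the bounds, tw(G) = 2.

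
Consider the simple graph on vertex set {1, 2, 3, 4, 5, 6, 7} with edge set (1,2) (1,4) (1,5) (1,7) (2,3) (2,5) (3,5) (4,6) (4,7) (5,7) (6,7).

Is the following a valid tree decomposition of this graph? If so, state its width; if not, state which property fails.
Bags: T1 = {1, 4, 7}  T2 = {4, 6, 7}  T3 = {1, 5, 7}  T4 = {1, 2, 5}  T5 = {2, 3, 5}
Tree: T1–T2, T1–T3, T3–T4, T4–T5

Checking the three conditions: (i) the bags cover all of {1, 2, 3, 4, 5, 6, 7}; (ii) for each edge, some bag contains both endpoints; (iii) the bags containing any fixed vertex form a subtree. All hold, so the decomposition is valid with width 3 − 1 = 2.

Yes; width 2.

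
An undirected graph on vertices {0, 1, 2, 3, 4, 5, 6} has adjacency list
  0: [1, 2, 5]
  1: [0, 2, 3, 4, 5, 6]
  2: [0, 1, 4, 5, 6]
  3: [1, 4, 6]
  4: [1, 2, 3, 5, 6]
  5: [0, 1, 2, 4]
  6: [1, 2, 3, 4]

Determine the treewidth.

3

A width-3 tree decomposition is:
Bags: B1 = {1, 2, 4, 6}  B2 = {1, 2, 4, 5}  B3 = {1, 3, 4, 6}  B4 = {0, 1, 2, 5}
Tree: B1–B2, B1–B3, B2–B4
The largest bag has 4 vertices, giving width 3; this decomposition certifies tw(G) ≤ 3. For the lower bound, the 4 vertices {0, 1, 2, 5} are pairwise adjacent, and any tree decomposition puts a clique entirely inside one bag — forcing width ≥ 3. Combining the bounds, tw(G) = 3.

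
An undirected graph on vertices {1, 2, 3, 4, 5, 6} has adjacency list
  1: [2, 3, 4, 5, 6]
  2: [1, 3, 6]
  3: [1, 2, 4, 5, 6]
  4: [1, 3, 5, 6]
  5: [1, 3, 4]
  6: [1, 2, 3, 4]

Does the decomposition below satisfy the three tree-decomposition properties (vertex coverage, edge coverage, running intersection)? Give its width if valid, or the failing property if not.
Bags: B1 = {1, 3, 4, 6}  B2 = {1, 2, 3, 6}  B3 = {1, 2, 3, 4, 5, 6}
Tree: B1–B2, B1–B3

No — bags containing vertex 2 are not connected in the tree.

A tree decomposition must satisfy three properties: every vertex lies in some bag; for every edge, both endpoints lie together in some bag; and for every vertex, the bags containing it form a connected subtree. Here bags containing vertex 2 are not connected in the tree, so the decomposition is invalid.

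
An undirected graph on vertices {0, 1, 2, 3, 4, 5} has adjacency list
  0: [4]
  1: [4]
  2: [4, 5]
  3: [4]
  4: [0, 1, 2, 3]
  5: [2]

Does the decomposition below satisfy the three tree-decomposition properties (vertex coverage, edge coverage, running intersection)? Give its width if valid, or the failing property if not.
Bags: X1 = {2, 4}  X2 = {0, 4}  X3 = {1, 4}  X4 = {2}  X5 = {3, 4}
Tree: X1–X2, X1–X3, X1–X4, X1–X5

A tree decomposition must satisfy three properties: every vertex lies in some bag; for every edge, both endpoints lie together in some bag; and for every vertex, the bags containing it form a connected subtree. Here vertex 5 appears in no bag, so the decomposition is invalid.

No — vertex 5 appears in no bag.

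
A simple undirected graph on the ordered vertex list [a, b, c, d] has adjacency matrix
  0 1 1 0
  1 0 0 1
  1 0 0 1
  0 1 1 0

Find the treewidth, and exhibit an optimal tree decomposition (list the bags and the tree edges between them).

Treewidth 2.
One optimal decomposition is:
Bags: B1 = {a, b, d}  B2 = {a, c, d}
Tree: B1–B2

Every bag has size at most 3, so the width is 3 − 1 = 2 and tw(G) ≤ 2. Since a–b–d–c–a is a cycle in G, G is not acyclic. Forests are exactly the graphs of treewidth ≤ 1, so tw(G) ≥ 2. Combining the bounds, tw(G) = 2.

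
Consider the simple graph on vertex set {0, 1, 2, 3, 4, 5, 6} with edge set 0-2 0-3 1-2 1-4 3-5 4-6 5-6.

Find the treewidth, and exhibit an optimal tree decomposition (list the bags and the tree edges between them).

Treewidth 2.
One optimal decomposition is:
Bags: B1 = {4, 5, 6}  B2 = {1, 4, 5}  B3 = {1, 2, 5}  B4 = {0, 2, 5}  B5 = {0, 3, 5}
Tree: B1–B2, B2–B3, B3–B4, B4–B5

The largest bag has 3 vertices, giving width 2; this decomposition certifies tw(G) ≤ 2. For the lower bound, G contains the cycle 5–6–4–1–2–0–3–5, so G is not a forest; only forests have treewidth ≤ 1, hence tw(G) ≥ 2. Hence tw(G) = 2 exactly.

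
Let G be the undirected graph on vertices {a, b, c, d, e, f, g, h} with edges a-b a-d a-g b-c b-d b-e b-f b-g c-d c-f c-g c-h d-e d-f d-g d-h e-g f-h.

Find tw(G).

3

A width-3 tree decomposition is:
Bags: B1 = {a, b, d, g}  B2 = {b, c, d, g}  B3 = {b, c, d, f}  B4 = {c, d, f, h}  B5 = {b, d, e, g}
Tree: B1–B2, B2–B3, B3–B4, B2–B5
Every bag has size at most 4, so the width is 4 − 1 = 3 and tw(G) ≤ 3. Conversely, {c, d, f, h} is a clique of size 4, and the vertices of any clique must share a bag in every tree decomposition; so some bag has ≥ 4 vertices and tw(G) ≥ 3. Hence tw(G) = 3 exactly.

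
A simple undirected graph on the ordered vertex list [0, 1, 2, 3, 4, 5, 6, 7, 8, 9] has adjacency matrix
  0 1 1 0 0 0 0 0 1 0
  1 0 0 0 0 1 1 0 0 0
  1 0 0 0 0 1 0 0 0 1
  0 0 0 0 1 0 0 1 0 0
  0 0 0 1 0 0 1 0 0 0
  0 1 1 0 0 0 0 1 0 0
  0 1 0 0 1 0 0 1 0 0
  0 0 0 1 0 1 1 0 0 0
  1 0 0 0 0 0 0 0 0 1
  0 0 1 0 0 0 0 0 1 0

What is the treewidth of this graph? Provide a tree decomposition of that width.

Treewidth 2.
Bags: B1 = {3, 4, 7}  B2 = {4, 6, 7}  B3 = {5, 6, 7}  B4 = {1, 5, 6}  B5 = {1, 2, 5}  B6 = {0, 1, 2}  B7 = {0, 2, 9}  B8 = {0, 8, 9}
Tree: B1–B2, B2–B3, B3–B4, B4–B5, B5–B6, B6–B7, B7–B8

The largest bag has 3 vertices, giving width 2; this decomposition certifies tw(G) ≤ 2. The edges 3–4–6–7–3 form a cycle, so G is not a tree and its treewidth is at least 2. Therefore the treewidth is 2.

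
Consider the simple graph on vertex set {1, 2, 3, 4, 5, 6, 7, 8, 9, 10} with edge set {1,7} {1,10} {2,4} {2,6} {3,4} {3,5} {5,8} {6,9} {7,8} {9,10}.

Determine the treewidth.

A width-2 tree decomposition is:
Bags: B1 = {2, 6, 9}  B2 = {2, 9, 10}  B3 = {1, 2, 10}  B4 = {1, 2, 7}  B5 = {2, 7, 8}  B6 = {2, 5, 8}  B7 = {2, 3, 5}  B8 = {2, 3, 4}
Tree: B1–B2, B2–B3, B3–B4, B4–B5, B5–B6, B6–B7, B7–B8
The largest bag has 3 vertices, giving width 2; this decomposition certifies tw(G) ≤ 2. For the lower bound, G contains the cycle 2–6–9–10–1–7–8–5–3–4–2, so G is not a forest; only forests have treewidth ≤ 1, hence tw(G) ≥ 2. Therefore the treewidth is 2.

2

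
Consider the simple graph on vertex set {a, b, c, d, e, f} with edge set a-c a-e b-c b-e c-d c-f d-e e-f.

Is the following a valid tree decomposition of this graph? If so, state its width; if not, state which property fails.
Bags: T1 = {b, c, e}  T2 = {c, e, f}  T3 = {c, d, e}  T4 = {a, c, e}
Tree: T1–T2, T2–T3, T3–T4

Yes; width 2.

Every vertex of G appears in some bag (union = {a, b, c, d, e, f}); every edge is covered by a bag; and for each vertex v the set of bags containing v is connected in the bag tree. The decomposition is therefore valid. The largest bag has 3 vertices, so the width is 2.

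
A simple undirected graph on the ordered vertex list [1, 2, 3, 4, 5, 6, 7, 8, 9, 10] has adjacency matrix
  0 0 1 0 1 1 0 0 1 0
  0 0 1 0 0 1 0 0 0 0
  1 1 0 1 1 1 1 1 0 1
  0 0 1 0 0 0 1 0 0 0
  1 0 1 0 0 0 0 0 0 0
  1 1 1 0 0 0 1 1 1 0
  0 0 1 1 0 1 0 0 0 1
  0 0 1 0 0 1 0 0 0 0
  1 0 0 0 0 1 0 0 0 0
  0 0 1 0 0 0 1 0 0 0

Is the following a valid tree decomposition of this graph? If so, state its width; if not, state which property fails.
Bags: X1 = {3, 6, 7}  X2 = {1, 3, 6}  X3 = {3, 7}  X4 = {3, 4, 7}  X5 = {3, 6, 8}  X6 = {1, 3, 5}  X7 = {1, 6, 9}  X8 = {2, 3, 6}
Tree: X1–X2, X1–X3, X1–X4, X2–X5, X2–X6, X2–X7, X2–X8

A tree decomposition must satisfy three properties: every vertex lies in some bag; for every edge, both endpoints lie together in some bag; and for every vertex, the bags containing it form a connected subtree. Here vertex 10 appears in no bag, so the decomposition is invalid.

No — vertex 10 appears in no bag.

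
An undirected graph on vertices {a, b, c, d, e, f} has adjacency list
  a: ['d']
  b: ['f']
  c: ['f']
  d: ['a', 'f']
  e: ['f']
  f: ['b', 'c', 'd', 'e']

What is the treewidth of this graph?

1

A width-1 tree decomposition is:
Bags: B1 = {d, f}  B2 = {e, f}  B3 = {c, f}  B4 = {b, f}  B5 = {a, d}
Tree: B1–B2, B2–B3, B2–B4, B1–B5
The largest bag has 2 vertices, giving width 1; this decomposition certifies tw(G) ≤ 1. Since G has at least one edge (e.g. f–d), it is not an edgeless graph, so tw(G) ≥ 1. Therefore the treewidth is 1.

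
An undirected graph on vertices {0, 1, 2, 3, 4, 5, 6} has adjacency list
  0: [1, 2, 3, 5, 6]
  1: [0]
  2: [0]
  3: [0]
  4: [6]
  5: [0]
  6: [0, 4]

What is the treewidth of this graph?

1

A width-1 tree decomposition is:
Bags: B1 = {0, 3}  B2 = {0, 6}  B3 = {0, 1}  B4 = {0, 2}  B5 = {4, 6}  B6 = {0, 5}
Tree: B1–B2, B1–B3, B3–B4, B2–B5, B3–B6
Every bag has size at most 2, so the width is 2 − 1 = 1 and tw(G) ≤ 1. Since G has at least one edge (e.g. 0–3), it is not an edgeless graph, so tw(G) ≥ 1. Combining the bounds, tw(G) = 1.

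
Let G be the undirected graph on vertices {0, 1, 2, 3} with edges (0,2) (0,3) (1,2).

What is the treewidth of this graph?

1

A width-1 tree decomposition is:
Bags: B1 = {0, 3}  B2 = {0, 2}  B3 = {1, 2}
Tree: B1–B2, B2–B3
Each bag holds 2 vertices, so the decomposition has width 1, which upper-bounds the treewidth. G has an edge, so its treewidth is at least 1. Therefore the treewidth is 1.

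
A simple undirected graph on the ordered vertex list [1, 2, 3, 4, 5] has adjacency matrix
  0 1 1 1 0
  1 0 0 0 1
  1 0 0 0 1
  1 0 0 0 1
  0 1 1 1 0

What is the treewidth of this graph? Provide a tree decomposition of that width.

The largest bag has 3 vertices, giving width 2; this decomposition certifies tw(G) ≤ 2. Since 1–2–5–4–1 is a cycle in G, G is not acyclic. Forests are exactly the graphs of treewidth ≤ 1, so tw(G) ≥ 2. Combining the bounds, tw(G) = 2.

Treewidth 2.
Bags: B1 = {1, 2, 5}  B2 = {1, 4, 5}  B3 = {1, 3, 5}
Tree: B1–B2, B2–B3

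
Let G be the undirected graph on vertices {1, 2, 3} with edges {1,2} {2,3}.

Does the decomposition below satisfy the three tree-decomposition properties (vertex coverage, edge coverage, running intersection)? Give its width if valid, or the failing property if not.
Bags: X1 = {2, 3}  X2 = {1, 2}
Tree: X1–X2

Vertex coverage: the bags together contain {1, 2, 3}, the full vertex set. Edge coverage: each edge of G has both endpoints in at least one bag. Running intersection: for every vertex, the bags containing it form a connected subtree. All three properties hold, so this is a valid tree decomposition of width max|bag| − 1 = 1, and hence tw(G) ≤ 1.

Yes; width 1.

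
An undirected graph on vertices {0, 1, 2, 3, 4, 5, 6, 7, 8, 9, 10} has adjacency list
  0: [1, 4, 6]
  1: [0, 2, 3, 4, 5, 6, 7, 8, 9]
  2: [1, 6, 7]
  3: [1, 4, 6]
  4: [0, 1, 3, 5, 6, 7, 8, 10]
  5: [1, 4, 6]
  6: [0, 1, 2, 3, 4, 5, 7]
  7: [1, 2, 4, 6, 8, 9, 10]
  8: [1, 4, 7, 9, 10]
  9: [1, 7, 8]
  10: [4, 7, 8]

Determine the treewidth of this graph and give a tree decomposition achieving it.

Every bag has size at most 4, so the width is 4 − 1 = 3 and tw(G) ≤ 3. Conversely, {1, 7, 8, 9} is a clique of size 4, and the vertices of any clique must share a bag in every tree decomposition; so some bag has ≥ 4 vertices and tw(G) ≥ 3. Combining the bounds, tw(G) = 3.

Treewidth 3.
One optimal decomposition is:
Bags: B1 = {1, 4, 5, 6}  B2 = {0, 1, 4, 6}  B3 = {1, 4, 6, 7}  B4 = {1, 4, 7, 8}  B5 = {4, 7, 8, 10}  B6 = {1, 3, 4, 6}  B7 = {1, 7, 8, 9}  B8 = {1, 2, 6, 7}
Tree: B1–B2, B2–B3, B3–B4, B4–B5, B2–B6, B4–B7, B3–B8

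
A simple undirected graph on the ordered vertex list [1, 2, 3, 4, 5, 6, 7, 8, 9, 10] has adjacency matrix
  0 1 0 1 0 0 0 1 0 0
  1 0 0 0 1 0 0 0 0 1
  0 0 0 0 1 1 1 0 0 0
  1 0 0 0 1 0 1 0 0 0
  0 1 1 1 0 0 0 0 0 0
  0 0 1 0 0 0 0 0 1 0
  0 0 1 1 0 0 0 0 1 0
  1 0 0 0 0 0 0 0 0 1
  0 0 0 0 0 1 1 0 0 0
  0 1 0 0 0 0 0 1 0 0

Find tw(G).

2

A width-2 tree decomposition is:
Bags: B1 = {2, 8, 10}  B2 = {1, 2, 8}  B3 = {1, 2, 5}  B4 = {1, 4, 5}  B5 = {3, 4, 5}  B6 = {3, 4, 7}  B7 = {3, 6, 7}  B8 = {6, 7, 9}
Tree: B1–B2, B2–B3, B3–B4, B4–B5, B5–B6, B6–B7, B7–B8
Each bag holds 3 vertices, so the decomposition has width 2, which upper-bounds the treewidth. For the lower bound, G contains the cycle 10–8–1–2–10, so G is not a forest; only forests have treewidth ≤ 1, hence tw(G) ≥ 2. The upper and lower bounds meet at 2, so that is the treewidth.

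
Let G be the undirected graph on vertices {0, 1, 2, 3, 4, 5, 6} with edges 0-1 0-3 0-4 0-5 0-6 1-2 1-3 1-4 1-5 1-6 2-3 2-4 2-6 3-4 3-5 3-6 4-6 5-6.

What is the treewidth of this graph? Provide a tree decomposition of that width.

The largest bag has 5 vertices, giving width 4; this decomposition certifies tw(G) ≤ 4. For the lower bound, the 5 vertices {0, 1, 3, 4, 6} are pairwise adjacent, and any tree decomposition puts a clique entirely inside one bag — forcing width ≥ 4. Combining the bounds, tw(G) = 4.

Treewidth 4.
One optimal decomposition is:
Bags: B1 = {0, 1, 3, 4, 6}  B2 = {1, 2, 3, 4, 6}  B3 = {0, 1, 3, 5, 6}
Tree: B1–B2, B1–B3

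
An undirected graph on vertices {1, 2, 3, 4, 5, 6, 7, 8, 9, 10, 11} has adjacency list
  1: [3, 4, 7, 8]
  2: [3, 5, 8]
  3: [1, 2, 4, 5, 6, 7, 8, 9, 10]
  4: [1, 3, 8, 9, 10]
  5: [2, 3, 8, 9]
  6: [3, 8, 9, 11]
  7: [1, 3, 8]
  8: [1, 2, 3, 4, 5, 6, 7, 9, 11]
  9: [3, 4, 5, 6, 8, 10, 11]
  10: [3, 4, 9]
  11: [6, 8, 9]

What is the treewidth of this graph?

A width-3 tree decomposition is:
Bags: B1 = {3, 4, 8, 9}  B2 = {3, 6, 8, 9}  B3 = {1, 3, 4, 8}  B4 = {3, 5, 8, 9}  B5 = {2, 3, 5, 8}  B6 = {3, 4, 9, 10}  B7 = {6, 8, 9, 11}  B8 = {1, 3, 7, 8}
Tree: B1–B2, B1–B3, B2–B4, B4–B5, B1–B6, B2–B7, B3–B8
Every bag has size at most 4, so the width is 4 − 1 = 3 and tw(G) ≤ 3. For the lower bound, the 4 vertices {6, 8, 9, 11} are pairwise adjacent, and any tree decomposition puts a clique entirely inside one bag — forcing width ≥ 3. Combining the bounds, tw(G) = 3.

3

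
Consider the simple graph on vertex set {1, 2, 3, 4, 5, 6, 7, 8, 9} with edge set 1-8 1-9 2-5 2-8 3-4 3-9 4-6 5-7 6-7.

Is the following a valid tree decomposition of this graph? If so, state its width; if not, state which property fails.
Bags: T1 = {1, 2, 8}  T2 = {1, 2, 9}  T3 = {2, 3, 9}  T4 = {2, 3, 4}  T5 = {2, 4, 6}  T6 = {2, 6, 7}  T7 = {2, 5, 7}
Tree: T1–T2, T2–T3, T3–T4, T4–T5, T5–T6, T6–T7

Yes; width 2.

Vertex coverage: the bags together contain {1, 2, 3, 4, 5, 6, 7, 8, 9}, the full vertex set. Edge coverage: each edge of G has both endpoints in at least one bag. Running intersection: for every vertex, the bags containing it form a connected subtree. All three properties hold, so this is a valid tree decomposition of width max|bag| − 1 = 2, and hence tw(G) ≤ 2.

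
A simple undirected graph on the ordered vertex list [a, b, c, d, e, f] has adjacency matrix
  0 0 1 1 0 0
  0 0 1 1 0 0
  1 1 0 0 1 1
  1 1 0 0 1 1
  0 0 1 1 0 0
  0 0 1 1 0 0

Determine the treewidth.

2

A width-2 tree decomposition is:
Bags: B1 = {c, d, e}  B2 = {c, d, f}  B3 = {b, c, d}  B4 = {a, c, d}
Tree: B1–B2, B2–B3, B3–B4
The largest bag has 3 vertices, giving width 2; this decomposition certifies tw(G) ≤ 2. Since c–e–d–f–c is a cycle in G, G is not acyclic. Forests are exactly the graphs of treewidth ≤ 1, so tw(G) ≥ 2. Hence tw(G) = 2 exactly.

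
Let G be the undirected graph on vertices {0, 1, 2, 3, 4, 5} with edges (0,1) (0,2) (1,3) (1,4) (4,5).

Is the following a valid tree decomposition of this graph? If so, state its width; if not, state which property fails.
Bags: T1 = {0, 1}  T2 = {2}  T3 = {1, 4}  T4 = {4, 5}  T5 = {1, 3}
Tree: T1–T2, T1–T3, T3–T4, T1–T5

No — edge (0,2) lies in no bag.

A tree decomposition must satisfy three properties: every vertex lies in some bag; for every edge, both endpoints lie together in some bag; and for every vertex, the bags containing it form a connected subtree. Here edge (0,2) lies in no bag, so the decomposition is invalid.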